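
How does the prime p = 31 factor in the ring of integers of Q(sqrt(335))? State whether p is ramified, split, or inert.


K = Q(sqrt(335)). Since d mod 4 = 3, disc(K) = 1340.
Check p | disc: 1340 mod 31 = 7.
p does not divide disc. Compute Legendre symbol (d/p):
25^((31-1)/2) mod 31 = 1
(d/p) = 1, so p splits: (p) = P*P' with e=1, f=1, g=2.
Therefore p is split.

split


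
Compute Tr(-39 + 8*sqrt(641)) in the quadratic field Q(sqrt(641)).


Tr(a + b*sqrt(d)) = (a + b*sqrt(d)) + (a - b*sqrt(d)) = 2a
= 2 * (-39)
= -78

-78


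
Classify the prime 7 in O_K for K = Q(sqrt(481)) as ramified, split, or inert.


K = Q(sqrt(481)). Since d mod 4 = 1, disc(K) = 481.
Check p | disc: 481 mod 7 = 5.
p does not divide disc. Compute Legendre symbol (d/p):
5^((7-1)/2) mod 7 = -1
(d/p) = -1, so p is inert: (p) stays prime with e=1, f=2, g=1.
Therefore p is inert.

inert


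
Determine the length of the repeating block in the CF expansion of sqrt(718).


Run the CF algorithm for sqrt(718).
a_0 = floor(sqrt(718)) = 26; set m_0=0, q_0=1.
Recurrence: m' = q*a - m,  q' = (d - m'^2)/q,  a' = floor((a_0 + m')/q').
  step 1: m=26, q=42, a=1
  step 2: m=16, q=11, a=3
  step 3: m=17, q=39, a=1
  step 4: m=22, q=6, a=8
  step 5: m=26, q=7, a=7
  step 6: m=23, q=27, a=1
  step 7: m=4, q=26, a=1
  step 8: m=22, q=9, a=5
  step 9: m=23, q=21, a=2
  step 10: m=19, q=17, a=2
  step 11: m=15, q=29, a=1
  step 12: m=14, q=18, a=2
  step 13: m=22, q=13, a=3
  step 14: m=17, q=33, a=1
  step 15: m=16, q=14, a=3
  step 16: m=26, q=3, a=17
  step 17: m=25, q=31, a=1
  step 18: m=6, q=22, a=1
  step 19: m=16, q=21, a=2
  step 20: m=26, q=2, a=26
  step 21: m=26, q=21, a=2
  step 22: m=16, q=22, a=1
  step 23: m=6, q=31, a=1
  step 24: m=25, q=3, a=17
  step 25: m=26, q=14, a=3
  step 26: m=16, q=33, a=1
  step 27: m=17, q=13, a=3
  step 28: m=22, q=18, a=2
  step 29: m=14, q=29, a=1
  step 30: m=15, q=17, a=2
  step 31: m=19, q=21, a=2
  step 32: m=23, q=9, a=5
  step 33: m=22, q=26, a=1
  step 34: m=4, q=27, a=1
  step 35: m=23, q=7, a=7
  step 36: m=26, q=6, a=8
  step 37: m=22, q=39, a=1
  step 38: m=17, q=11, a=3
  step 39: m=16, q=42, a=1
  step 40: m=26, q=1, a=52
a_40 = 2*a_0 = 52, so the period closes here.
sqrt(718) = [26; 1, 3, 1, 8, 7, 1, 1, 5, 2, 2, 1, 2, 3, 1, 3, 17, 1, 1, 2, 26, 2, 1, 1, 17, 3, 1, 3, 2, 1, 2, 2, 5, 1, 1, 7, 8, 1, 3, 1, 52]
Period length = 40

40


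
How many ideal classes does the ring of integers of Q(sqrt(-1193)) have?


K = Q(sqrt(-1193)). d mod 4 = 3, so D = disc(K) = 4d = -4772
h(K) equals the number of primitive reduced positive-definite forms (a, b, c) = a*x^2 + b*x*y + c*y^2 with b^2 - 4ac = D,
where reduced means |b| <= a <= c, with b >= 0 whenever |b| = a or a = c, and primitive means gcd(a, b, c) = 1.
Reduced forces 3a^2 <= |D| = 4772, so 1 <= a <= 39; b must have the parity of D, and c = (b^2 - D)/(4a) must be an integer >= a.
Enumerate a = 1..39, b in [-a, a]:
  a=1: (1, 0, 1193)  [1]
  a=2: (2, 2, 597)  [1]
  a=3: (3, -2, 398), (3, 2, 398)  [2]
  a=4..5: none
  a=6: (6, -2, 199), (6, 2, 199)  [2]
  a=7: (7, -4, 171), (7, 4, 171)  [2]
  a=8: none
  a=9: (9, -4, 133), (9, 4, 133)  [2]
  a=10..12: none
  a=13: (13, -8, 93), (13, 8, 93)  [2]
  a=14: (14, -10, 87), (14, 10, 87)  [2]
  a=15..17: none
  a=18: (18, -14, 69), (18, 14, 69)  [2]
  a=19: (19, -4, 63), (19, 4, 63)  [2]
  a=20: none
  a=21: (21, -10, 58), (21, -4, 57), (21, 4, 57), (21, 10, 58)  [4]
  a=22: none
  a=23: (23, -14, 54), (23, 14, 54)  [2]
  a=24..25: none
  a=26: (26, -18, 49), (26, 18, 49)  [2]
  a=27: (27, -14, 46), (27, 14, 46)  [2]
  a=28: none
  a=29: (29, -10, 42), (29, 10, 42)  [2]
  a=30: none
  a=31: (31, -8, 39), (31, 8, 39)  [2]
  a=32..36: none
  a=37: (37, -36, 41), (37, 36, 41)  [2]
  a=38: (38, -34, 39), (38, 34, 39)  [2]
  a=39: none
Total reduced forms: 1 + 1 + 2 + 2 + 2 + 2 + 2 + 2 + 2 + 2 + 4 + 2 + 2 + 2 + 2 + 2 + 2 + 2 = 36
h = 36

36


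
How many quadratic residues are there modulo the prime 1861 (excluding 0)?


For prime p, the number of non-zero quadratic residues is (p-1)/2.
= (1861-1)/2
= 930

930


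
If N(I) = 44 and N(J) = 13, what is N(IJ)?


N(IJ) = N(I) * N(J)
= 44 * 13
= 572

572


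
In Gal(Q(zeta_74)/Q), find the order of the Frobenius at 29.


The Frobenius at p in Gal(Q(zeta_n)/Q) = (Z/nZ)* is the class of p, so its order is ord_74(29), the smallest k >= 1 with 29^k = 1 mod 74.
n = 74 = 2 * 37, phi(74) = 36; the order divides phi(n).
Divisors of 36: 1, 2, 3, 4, 6, 9, 12, 18, 36
Repeated squaring mod 74: 29^1 = 29, 29^2 = 27, 29^4 = 63, 29^8 = 47, 29^16 = 63, 29^32 = 47
Test divisors in increasing order:
  k=1: 29^1 = 29 mod 74
  k=2: 29^2 = 27 mod 74
  k=3: 29^3 = 27 * 29 = 43 mod 74
  k=4: 29^4 = 63 mod 74
  k=6: 29^6 = 63 * 27 = 73 mod 74
  k=9: 29^9 = 47 * 29 = 31 mod 74
  k=12: 29^12 = 47 * 63 = 1 mod 74  <- first divisor giving 1
Order = 12

12


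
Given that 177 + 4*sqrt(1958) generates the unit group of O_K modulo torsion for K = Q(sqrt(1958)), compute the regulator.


epsilon = 177 + 4*sqrt(1958)
= 353.9972
R = ln(353.9972)
= 5.8693

5.8693


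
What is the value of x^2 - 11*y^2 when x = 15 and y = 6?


x^2 - d*y^2
= 15^2 - 11*6^2
= 225 - 396
= -171

-171


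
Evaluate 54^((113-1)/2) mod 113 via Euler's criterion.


p = 113 is prime and the exponent is (p-1)/2 = 56, so by Euler's criterion 54^56 = (54/113) = +1 or -1 mod 113.
Compute by square-and-multiply:
  56 = 32 + 16 + 8 (binary 111000)
  Repeated squaring mod 113: 54^1 = 54, 54^2 = 91, 54^4 = 32, 54^8 = 7, 54^16 = 49, 54^32 = 28
  54^56 = 54^32 * 54^16 * 54^8 = 28 * 49 * 7 mod 113
    28 * 49 = 1372 = 16 mod 113
    16 * 7 = 112 = 112 mod 113
  54^56 = 112 mod 113
Result 112 = p - 1 = -1 mod 113: 54 is a quadratic non-residue mod 113. As a residue in [0, p-1] the value is 112.
54^56 mod 113 = 112

112


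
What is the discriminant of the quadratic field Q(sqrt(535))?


For K = Q(sqrt(d)) with d squarefree: disc(K) = d if d = 1 mod 4, and disc(K) = 4d if d = 2 or 3 mod 4.
Here d = 535, and d mod 4 = 3.
d = 3 mod 4, not 1 (O_K = Z[sqrt(d)]), so disc(K) = 4d = 4 * (535) = 2140

2140


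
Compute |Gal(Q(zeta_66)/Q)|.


|Gal(Q(zeta_66)/Q)| = phi(66)
= 20

20


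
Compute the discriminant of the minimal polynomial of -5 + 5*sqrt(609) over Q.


The element -5 + 5*sqrt(609) has minimal polynomial:
x^2 + 10*x - 15200
Discriminant = (10)^2 - 4*(-15200)
= 100 + 60800
= 60900

60900


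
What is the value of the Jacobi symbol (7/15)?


Compute (7/15) via quadratic reciprocity:
  reciprocity: (7/15) -> -(15/7)
  reduce: (1/7)
  (1/7) = 1
Product of signs = -1

-1


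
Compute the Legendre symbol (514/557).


p = 557 is prime, so compute (514/557) with the reciprocity algorithm (Jacobi-symbol steps: pull out 2s via (2/n), flip via reciprocity, reduce):
  pull out 2: (2/557) = -1  (since 557 mod 8 = 5)
  reciprocity: (257/557) -> +(557/257)
  reduce: (43/257)
  reciprocity: (43/257) -> +(257/43)
  reduce: (42/43)
  pull out 2: (2/43) = -1  (since 43 mod 8 = 3)
  reciprocity: (21/43) -> +(43/21)
  reduce: (1/21)
  (1/21) = 1
Product of signs = 1
(514/557) = 1

1


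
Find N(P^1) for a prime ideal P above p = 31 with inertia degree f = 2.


N(P^a) = p^(a*f)
= 31^(1*2)
= 31^2
= 961

961


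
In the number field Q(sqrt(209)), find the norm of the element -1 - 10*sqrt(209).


N(a + b*sqrt(d)) = a^2 - d*b^2
= (-1)^2 - (209)*(-10)^2
= 1 - 20900
= -20899

-20899


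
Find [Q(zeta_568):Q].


The degree equals Euler's totient phi(568).
568 = 2^3 * 71
phi(568) = 280

280


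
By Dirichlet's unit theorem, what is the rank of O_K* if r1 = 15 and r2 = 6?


By Dirichlet's unit theorem:
rank = r1 + r2 - 1
= 15 + 6 - 1
= 20

20


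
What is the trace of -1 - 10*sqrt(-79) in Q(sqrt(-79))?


Tr(a + b*sqrt(d)) = (a + b*sqrt(d)) + (a - b*sqrt(d)) = 2a
= 2 * (-1)
= -2

-2


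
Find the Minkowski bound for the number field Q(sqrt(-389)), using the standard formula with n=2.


d = -389, d mod 4 = 3, so disc(K) = 4d = -1556; |disc(K)| = 1556
Imaginary quadratic field, so n = 2, s = r2 = 1, r1 = 0
M = (n!/n^n) * (4/pi)^s * sqrt(|disc(K)|) = (2!/2^2) * (4/pi)^1 * sqrt(1556)
= 0.5 * 1.273240 * 39.446166
= 25.1122

25.1122


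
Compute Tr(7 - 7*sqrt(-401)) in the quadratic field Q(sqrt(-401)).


Tr(a + b*sqrt(d)) = (a + b*sqrt(d)) + (a - b*sqrt(d)) = 2a
= 2 * (7)
= 14

14


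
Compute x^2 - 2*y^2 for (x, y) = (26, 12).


x^2 - d*y^2
= 26^2 - 2*12^2
= 676 - 288
= 388

388


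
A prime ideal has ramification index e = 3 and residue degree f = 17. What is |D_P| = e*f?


|D_P| = e * f
= 3 * 17
= 51

51


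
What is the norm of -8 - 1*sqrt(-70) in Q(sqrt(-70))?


N(a + b*sqrt(d)) = a^2 - d*b^2
= (-8)^2 - (-70)*(-1)^2
= 64 + 70
= 134

134


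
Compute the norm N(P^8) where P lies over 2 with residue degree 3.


N(P^a) = p^(a*f)
= 2^(8*3)
= 2^24
= 16777216

16777216


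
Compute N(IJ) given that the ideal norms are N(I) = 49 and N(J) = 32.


N(IJ) = N(I) * N(J)
= 49 * 32
= 1568

1568


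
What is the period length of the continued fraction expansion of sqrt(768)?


Run the CF algorithm for sqrt(768).
a_0 = floor(sqrt(768)) = 27; set m_0=0, q_0=1.
Recurrence: m' = q*a - m,  q' = (d - m'^2)/q,  a' = floor((a_0 + m')/q').
  step 1: m=27, q=39, a=1
  step 2: m=12, q=16, a=2
  step 3: m=20, q=23, a=2
  step 4: m=26, q=4, a=13
  step 5: m=26, q=23, a=2
  step 6: m=20, q=16, a=2
  step 7: m=12, q=39, a=1
  step 8: m=27, q=1, a=54
a_8 = 2*a_0 = 54, so the period closes here.
sqrt(768) = [27; 1, 2, 2, 13, 2, 2, 1, 54]
Period length = 8

8


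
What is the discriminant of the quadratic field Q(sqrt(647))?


For K = Q(sqrt(d)) with d squarefree: disc(K) = d if d = 1 mod 4, and disc(K) = 4d if d = 2 or 3 mod 4.
Here d = 647, and d mod 4 = 3.
d = 3 mod 4, not 1 (O_K = Z[sqrt(d)]), so disc(K) = 4d = 4 * (647) = 2588

2588


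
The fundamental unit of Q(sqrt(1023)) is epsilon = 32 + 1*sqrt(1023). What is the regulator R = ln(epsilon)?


epsilon = 32 + 1*sqrt(1023)
= 63.9844
R = ln(63.9844)
= 4.1586

4.1586


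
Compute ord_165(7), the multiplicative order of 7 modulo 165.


We want ord_165(7), the smallest k >= 1 with 7^k = 1 mod 165.
n = 165 = 3 * 5 * 11, phi(165) = 80; the order divides phi(n).
Divisors of 80: 1, 2, 4, 5, 8, 10, 16, 20, 40, 80
Repeated squaring mod 165: 7^1 = 7, 7^2 = 49, 7^4 = 91, 7^8 = 31, 7^16 = 136, 7^32 = 16, 7^64 = 91
Test divisors in increasing order:
  k=1: 7^1 = 7 mod 165
  k=2: 7^2 = 49 mod 165
  k=4: 7^4 = 91 mod 165
  k=5: 7^5 = 91 * 7 = 142 mod 165
  k=8: 7^8 = 31 mod 165
  k=10: 7^10 = 31 * 49 = 34 mod 165
  k=16: 7^16 = 136 mod 165
  k=20: 7^20 = 136 * 91 = 1 mod 165  <- first divisor giving 1
Order = 20

20


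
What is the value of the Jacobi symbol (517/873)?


Compute (517/873) via quadratic reciprocity:
  reciprocity: (517/873) -> +(873/517)
  reduce: (356/517)
  pull out 2: (2/517) = -1  (since 517 mod 8 = 5)
  pull out 2: (2/517) = -1  (since 517 mod 8 = 5)
  reciprocity: (89/517) -> +(517/89)
  reduce: (72/89)
  pull out 2: (2/89) = +1  (since 89 mod 8 = 1)
  pull out 2: (2/89) = +1  (since 89 mod 8 = 1)
  pull out 2: (2/89) = +1  (since 89 mod 8 = 1)
  reciprocity: (9/89) -> +(89/9)
  reduce: (8/9)
  pull out 2: (2/9) = +1  (since 9 mod 8 = 1)
  pull out 2: (2/9) = +1  (since 9 mod 8 = 1)
  pull out 2: (2/9) = +1  (since 9 mod 8 = 1)
  (1/9) = 1
Product of signs = 1

1


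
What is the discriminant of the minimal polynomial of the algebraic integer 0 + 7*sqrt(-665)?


The element 0 + 7*sqrt(-665) has minimal polynomial:
x^2 + 0*x + 32585
Discriminant = (0)^2 - 4*(32585)
= 0 - 130340
= -130340

-130340


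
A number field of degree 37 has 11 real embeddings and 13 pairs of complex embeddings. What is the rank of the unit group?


By Dirichlet's unit theorem:
rank = r1 + r2 - 1
= 11 + 13 - 1
= 23

23


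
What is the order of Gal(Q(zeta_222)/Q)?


|Gal(Q(zeta_222)/Q)| = phi(222)
= 72

72


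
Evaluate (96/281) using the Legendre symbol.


p = 281 is prime, so compute (96/281) with the reciprocity algorithm (Jacobi-symbol steps: pull out 2s via (2/n), flip via reciprocity, reduce):
  pull out 2: (2/281) = +1  (since 281 mod 8 = 1)
  pull out 2: (2/281) = +1  (since 281 mod 8 = 1)
  pull out 2: (2/281) = +1  (since 281 mod 8 = 1)
  pull out 2: (2/281) = +1  (since 281 mod 8 = 1)
  pull out 2: (2/281) = +1  (since 281 mod 8 = 1)
  reciprocity: (3/281) -> +(281/3)
  reduce: (2/3)
  pull out 2: (2/3) = -1  (since 3 mod 8 = 3)
  (1/3) = 1
Product of signs = -1
(96/281) = -1

-1


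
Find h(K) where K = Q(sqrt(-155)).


K = Q(sqrt(-155)). d mod 4 = 1, so D = disc(K) = d = -155
h(K) equals the number of primitive reduced positive-definite forms (a, b, c) = a*x^2 + b*x*y + c*y^2 with b^2 - 4ac = D,
where reduced means |b| <= a <= c, with b >= 0 whenever |b| = a or a = c, and primitive means gcd(a, b, c) = 1.
Reduced forces 3a^2 <= |D| = 155, so 1 <= a <= 7; b must have the parity of D, and c = (b^2 - D)/(4a) must be an integer >= a.
Enumerate a = 1..7, b in [-a, a]:
  a=1: (1, 1, 39)  [1]
  a=2: none
  a=3: (3, -1, 13), (3, 1, 13)  [2]
  a=4: none
  a=5: (5, 5, 9)  [1]
  a=6..7: none
Total reduced forms: 1 + 2 + 1 = 4
h = 4

4


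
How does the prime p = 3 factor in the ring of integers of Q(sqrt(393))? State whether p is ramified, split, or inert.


K = Q(sqrt(393)). Since d mod 4 = 1, disc(K) = 393.
Check p | disc: 393 mod 3 = 0.
p divides disc, so p ramifies: (p) = P^2 with e=2, f=1, g=1.
Therefore p is ramified.

ramified


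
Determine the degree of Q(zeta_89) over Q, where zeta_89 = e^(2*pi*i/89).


The degree equals Euler's totient phi(89).
89 = 89
phi(89) = 88

88


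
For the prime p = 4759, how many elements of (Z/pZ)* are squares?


For prime p, the number of non-zero quadratic residues is (p-1)/2.
= (4759-1)/2
= 2379

2379


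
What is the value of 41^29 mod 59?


p = 59 is prime and the exponent is (p-1)/2 = 29, so by Euler's criterion 41^29 = (41/59) = +1 or -1 mod 59.
Compute by square-and-multiply:
  29 = 16 + 8 + 4 + 1 (binary 11101)
  Repeated squaring mod 59: 41^1 = 41, 41^2 = 29, 41^4 = 15, 41^8 = 48, 41^16 = 3
  41^29 = 41^16 * 41^8 * 41^4 * 41^1 = 3 * 48 * 15 * 41 mod 59
    3 * 48 = 144 = 26 mod 59
    26 * 15 = 390 = 36 mod 59
    36 * 41 = 1476 = 1 mod 59
  41^29 = 1 mod 59
Result 1: 41 is a quadratic residue mod 59.
41^29 mod 59 = 1

1


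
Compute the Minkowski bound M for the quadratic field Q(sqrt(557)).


d = 557, d mod 4 = 1, so disc(K) = d = 557; |disc(K)| = 557
Real quadratic field, so n = 2, s = r2 = 0, r1 = 2
M = (n!/n^n) * (4/pi)^s * sqrt(|disc(K)|) = (2!/2^2) * (4/pi)^0 * sqrt(557)
= 0.5 * 1.000000 * 23.600847
= 11.8004

11.8004


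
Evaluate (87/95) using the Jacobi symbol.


Compute (87/95) via quadratic reciprocity:
  reciprocity: (87/95) -> -(95/87)
  reduce: (8/87)
  pull out 2: (2/87) = +1  (since 87 mod 8 = 7)
  pull out 2: (2/87) = +1  (since 87 mod 8 = 7)
  pull out 2: (2/87) = +1  (since 87 mod 8 = 7)
  (1/87) = 1
Product of signs = -1

-1


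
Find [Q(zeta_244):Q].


The degree equals Euler's totient phi(244).
244 = 2^2 * 61
phi(244) = 120

120


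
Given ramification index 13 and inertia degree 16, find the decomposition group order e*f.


|D_P| = e * f
= 13 * 16
= 208

208


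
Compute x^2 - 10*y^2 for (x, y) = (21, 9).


x^2 - d*y^2
= 21^2 - 10*9^2
= 441 - 810
= -369

-369


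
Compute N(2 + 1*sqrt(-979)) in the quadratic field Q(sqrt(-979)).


N(a + b*sqrt(d)) = a^2 - d*b^2
= (2)^2 - (-979)*(1)^2
= 4 + 979
= 983

983


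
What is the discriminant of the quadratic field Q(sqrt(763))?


For K = Q(sqrt(d)) with d squarefree: disc(K) = d if d = 1 mod 4, and disc(K) = 4d if d = 2 or 3 mod 4.
Here d = 763, and d mod 4 = 3.
d = 3 mod 4, not 1 (O_K = Z[sqrt(d)]), so disc(K) = 4d = 4 * (763) = 3052

3052


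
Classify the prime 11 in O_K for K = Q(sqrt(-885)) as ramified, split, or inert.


K = Q(sqrt(-885)). Since d mod 4 = 3, disc(K) = -3540.
Check p | disc: -3540 mod 11 = 2.
p does not divide disc. Compute Legendre symbol (d/p):
6^((11-1)/2) mod 11 = -1
(d/p) = -1, so p is inert: (p) stays prime with e=1, f=2, g=1.
Therefore p is inert.

inert


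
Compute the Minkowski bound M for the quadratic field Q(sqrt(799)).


d = 799, d mod 4 = 3, so disc(K) = 4d = 3196; |disc(K)| = 3196
Real quadratic field, so n = 2, s = r2 = 0, r1 = 2
M = (n!/n^n) * (4/pi)^s * sqrt(|disc(K)|) = (2!/2^2) * (4/pi)^0 * sqrt(3196)
= 0.5 * 1.000000 * 56.533176
= 28.2666

28.2666


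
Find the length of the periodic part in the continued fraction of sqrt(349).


Run the CF algorithm for sqrt(349).
a_0 = floor(sqrt(349)) = 18; set m_0=0, q_0=1.
Recurrence: m' = q*a - m,  q' = (d - m'^2)/q,  a' = floor((a_0 + m')/q').
  step 1: m=18, q=25, a=1
  step 2: m=7, q=12, a=2
  step 3: m=17, q=5, a=7
  step 4: m=18, q=5, a=7
  step 5: m=17, q=12, a=2
  step 6: m=7, q=25, a=1
  step 7: m=18, q=1, a=36
a_7 = 2*a_0 = 36, so the period closes here.
sqrt(349) = [18; 1, 2, 7, 7, 2, 1, 36]
Period length = 7

7


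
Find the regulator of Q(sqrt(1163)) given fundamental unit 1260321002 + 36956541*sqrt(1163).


epsilon = 1260321002 + 36956541*sqrt(1163)
= 2.5206e+09
R = ln(2.5206e+09)
= 21.6478

21.6478


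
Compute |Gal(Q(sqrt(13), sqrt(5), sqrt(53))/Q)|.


The 3 square roots of distinct primes are multiplicatively independent over Q,
so [K:Q] = 2^3 and Gal(K/Q) is isomorphic to (Z/2Z)^3.
|Gal| = 2^3 = 8

8


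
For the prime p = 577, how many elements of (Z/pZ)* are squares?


For prime p, the number of non-zero quadratic residues is (p-1)/2.
= (577-1)/2
= 288

288


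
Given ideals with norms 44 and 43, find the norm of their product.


N(IJ) = N(I) * N(J)
= 44 * 43
= 1892

1892


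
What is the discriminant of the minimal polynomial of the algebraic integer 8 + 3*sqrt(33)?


The element 8 + 3*sqrt(33) has minimal polynomial:
x^2 - 16*x - 233
Discriminant = (-16)^2 - 4*(-233)
= 256 + 932
= 1188

1188


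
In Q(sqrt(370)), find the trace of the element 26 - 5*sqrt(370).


Tr(a + b*sqrt(d)) = (a + b*sqrt(d)) + (a - b*sqrt(d)) = 2a
= 2 * (26)
= 52

52


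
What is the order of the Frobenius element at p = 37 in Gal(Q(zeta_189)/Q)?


The Frobenius at p in Gal(Q(zeta_n)/Q) = (Z/nZ)* is the class of p, so its order is ord_189(37), the smallest k >= 1 with 37^k = 1 mod 189.
n = 189 = 3^3 * 7, phi(189) = 108; the order divides phi(n).
Divisors of 108: 1, 2, 3, 4, 6, 9, 12, 18, 27, 36, 54, 108
Repeated squaring mod 189: 37^1 = 37, 37^2 = 46, 37^4 = 37, 37^8 = 46, 37^16 = 37, 37^32 = 46, 37^64 = 37
Test divisors in increasing order:
  k=1: 37^1 = 37 mod 189
  k=2: 37^2 = 46 mod 189
  k=3: 37^3 = 46 * 37 = 1 mod 189  <- first divisor giving 1
Order = 3

3


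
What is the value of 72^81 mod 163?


p = 163 is prime and the exponent is (p-1)/2 = 81, so by Euler's criterion 72^81 = (72/163) = +1 or -1 mod 163.
Compute by square-and-multiply:
  81 = 64 + 16 + 1 (binary 1010001)
  Repeated squaring mod 163: 72^1 = 72, 72^2 = 131, 72^4 = 46, 72^8 = 160, 72^16 = 9, 72^32 = 81, 72^64 = 41
  72^81 = 72^64 * 72^16 * 72^1 = 41 * 9 * 72 mod 163
    41 * 9 = 369 = 43 mod 163
    43 * 72 = 3096 = 162 mod 163
  72^81 = 162 mod 163
Result 162 = p - 1 = -1 mod 163: 72 is a quadratic non-residue mod 163. As a residue in [0, p-1] the value is 162.
72^81 mod 163 = 162

162


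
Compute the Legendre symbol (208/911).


p = 911 is prime, so compute (208/911) with the reciprocity algorithm (Jacobi-symbol steps: pull out 2s via (2/n), flip via reciprocity, reduce):
  pull out 2: (2/911) = +1  (since 911 mod 8 = 7)
  pull out 2: (2/911) = +1  (since 911 mod 8 = 7)
  pull out 2: (2/911) = +1  (since 911 mod 8 = 7)
  pull out 2: (2/911) = +1  (since 911 mod 8 = 7)
  reciprocity: (13/911) -> +(911/13)
  reduce: (1/13)
  (1/13) = 1
Product of signs = 1
(208/911) = 1

1


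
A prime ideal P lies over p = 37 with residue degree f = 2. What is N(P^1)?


N(P^a) = p^(a*f)
= 37^(1*2)
= 37^2
= 1369

1369


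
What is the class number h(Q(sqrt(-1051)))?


K = Q(sqrt(-1051)). d mod 4 = 1, so D = disc(K) = d = -1051
h(K) equals the number of primitive reduced positive-definite forms (a, b, c) = a*x^2 + b*x*y + c*y^2 with b^2 - 4ac = D,
where reduced means |b| <= a <= c, with b >= 0 whenever |b| = a or a = c, and primitive means gcd(a, b, c) = 1.
Reduced forces 3a^2 <= |D| = 1051, so 1 <= a <= 18; b must have the parity of D, and c = (b^2 - D)/(4a) must be an integer >= a.
Enumerate a = 1..18, b in [-a, a]:
  a=1: (1, 1, 263)  [1]
  a=2..4: none
  a=5: (5, -3, 53), (5, 3, 53)  [2]
  a=6..10: none
  a=11: (11, -7, 25), (11, 7, 25)  [2]
  a=12..18: none
Total reduced forms: 1 + 2 + 2 = 5
h = 5

5


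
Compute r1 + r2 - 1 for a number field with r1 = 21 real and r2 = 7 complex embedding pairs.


By Dirichlet's unit theorem:
rank = r1 + r2 - 1
= 21 + 7 - 1
= 27

27


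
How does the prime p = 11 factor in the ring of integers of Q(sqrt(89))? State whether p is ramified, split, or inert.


K = Q(sqrt(89)). Since d mod 4 = 1, disc(K) = 89.
Check p | disc: 89 mod 11 = 1.
p does not divide disc. Compute Legendre symbol (d/p):
1^((11-1)/2) mod 11 = 1
(d/p) = 1, so p splits: (p) = P*P' with e=1, f=1, g=2.
Therefore p is split.

split


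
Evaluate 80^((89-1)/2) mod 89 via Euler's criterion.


p = 89 is prime and the exponent is (p-1)/2 = 44, so by Euler's criterion 80^44 = (80/89) = +1 or -1 mod 89.
Compute by square-and-multiply:
  44 = 32 + 8 + 4 (binary 101100)
  Repeated squaring mod 89: 80^1 = 80, 80^2 = 81, 80^4 = 64, 80^8 = 2, 80^16 = 4, 80^32 = 16
  80^44 = 80^32 * 80^8 * 80^4 = 16 * 2 * 64 mod 89
    16 * 2 = 32 = 32 mod 89
    32 * 64 = 2048 = 1 mod 89
  80^44 = 1 mod 89
Result 1: 80 is a quadratic residue mod 89.
80^44 mod 89 = 1

1


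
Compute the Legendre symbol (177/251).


p = 251 is prime, so compute (177/251) with the reciprocity algorithm (Jacobi-symbol steps: pull out 2s via (2/n), flip via reciprocity, reduce):
  reciprocity: (177/251) -> +(251/177)
  reduce: (74/177)
  pull out 2: (2/177) = +1  (since 177 mod 8 = 1)
  reciprocity: (37/177) -> +(177/37)
  reduce: (29/37)
  reciprocity: (29/37) -> +(37/29)
  reduce: (8/29)
  pull out 2: (2/29) = -1  (since 29 mod 8 = 5)
  pull out 2: (2/29) = -1  (since 29 mod 8 = 5)
  pull out 2: (2/29) = -1  (since 29 mod 8 = 5)
  (1/29) = 1
Product of signs = -1
(177/251) = -1

-1


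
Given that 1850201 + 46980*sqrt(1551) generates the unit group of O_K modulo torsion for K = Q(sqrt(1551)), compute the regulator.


epsilon = 1850201 + 46980*sqrt(1551)
= 3.7004e+06
R = ln(3.7004e+06)
= 15.1240

15.1240


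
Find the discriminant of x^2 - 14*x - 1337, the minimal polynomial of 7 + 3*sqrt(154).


The element 7 + 3*sqrt(154) has minimal polynomial:
x^2 - 14*x - 1337
Discriminant = (-14)^2 - 4*(-1337)
= 196 + 5348
= 5544

5544


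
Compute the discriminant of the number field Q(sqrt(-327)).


For K = Q(sqrt(d)) with d squarefree: disc(K) = d if d = 1 mod 4, and disc(K) = 4d if d = 2 or 3 mod 4.
Here d = -327, and d mod 4 = 1.
d = 1 mod 4 (O_K = Z[(1+sqrt(d))/2]), so disc(K) = d = -327

-327


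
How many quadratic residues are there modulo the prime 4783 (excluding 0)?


For prime p, the number of non-zero quadratic residues is (p-1)/2.
= (4783-1)/2
= 2391

2391


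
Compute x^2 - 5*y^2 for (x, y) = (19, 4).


x^2 - d*y^2
= 19^2 - 5*4^2
= 361 - 80
= 281

281


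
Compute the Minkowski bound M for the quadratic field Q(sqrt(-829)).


d = -829, d mod 4 = 3, so disc(K) = 4d = -3316; |disc(K)| = 3316
Imaginary quadratic field, so n = 2, s = r2 = 1, r1 = 0
M = (n!/n^n) * (4/pi)^s * sqrt(|disc(K)|) = (2!/2^2) * (4/pi)^1 * sqrt(3316)
= 0.5 * 1.273240 * 57.584720
= 36.6596

36.6596


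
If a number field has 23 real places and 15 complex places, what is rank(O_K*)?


By Dirichlet's unit theorem:
rank = r1 + r2 - 1
= 23 + 15 - 1
= 37

37


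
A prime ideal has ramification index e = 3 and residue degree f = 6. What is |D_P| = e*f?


|D_P| = e * f
= 3 * 6
= 18

18


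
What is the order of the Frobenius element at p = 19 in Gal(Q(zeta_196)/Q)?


The Frobenius at p in Gal(Q(zeta_n)/Q) = (Z/nZ)* is the class of p, so its order is ord_196(19), the smallest k >= 1 with 19^k = 1 mod 196.
n = 196 = 2^2 * 7^2, phi(196) = 84; the order divides phi(n).
Divisors of 84: 1, 2, 3, 4, 6, 7, 12, 14, 21, 28, 42, 84
Repeated squaring mod 196: 19^1 = 19, 19^2 = 165, 19^4 = 177, 19^8 = 165, 19^16 = 177, 19^32 = 165, 19^64 = 177
Test divisors in increasing order:
  k=1: 19^1 = 19 mod 196
  k=2: 19^2 = 165 mod 196
  k=3: 19^3 = 165 * 19 = 195 mod 196
  k=4: 19^4 = 177 mod 196
  k=6: 19^6 = 177 * 165 = 1 mod 196  <- first divisor giving 1
Order = 6

6


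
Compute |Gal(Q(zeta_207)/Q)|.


|Gal(Q(zeta_207)/Q)| = phi(207)
= 132

132


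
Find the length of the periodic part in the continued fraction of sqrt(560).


Run the CF algorithm for sqrt(560).
a_0 = floor(sqrt(560)) = 23; set m_0=0, q_0=1.
Recurrence: m' = q*a - m,  q' = (d - m'^2)/q,  a' = floor((a_0 + m')/q').
  step 1: m=23, q=31, a=1
  step 2: m=8, q=16, a=1
  step 3: m=8, q=31, a=1
  step 4: m=23, q=1, a=46
a_4 = 2*a_0 = 46, so the period closes here.
sqrt(560) = [23; 1, 1, 1, 46]
Period length = 4

4


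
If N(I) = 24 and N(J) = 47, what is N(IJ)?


N(IJ) = N(I) * N(J)
= 24 * 47
= 1128

1128


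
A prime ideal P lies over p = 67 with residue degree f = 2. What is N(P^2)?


N(P^a) = p^(a*f)
= 67^(2*2)
= 67^4
= 20151121

20151121


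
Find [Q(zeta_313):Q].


The degree equals Euler's totient phi(313).
313 = 313
phi(313) = 312

312


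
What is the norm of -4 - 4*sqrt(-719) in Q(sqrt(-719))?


N(a + b*sqrt(d)) = a^2 - d*b^2
= (-4)^2 - (-719)*(-4)^2
= 16 + 11504
= 11520

11520


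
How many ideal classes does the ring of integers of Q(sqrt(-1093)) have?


K = Q(sqrt(-1093)). d mod 4 = 3, so D = disc(K) = 4d = -4372
h(K) equals the number of primitive reduced positive-definite forms (a, b, c) = a*x^2 + b*x*y + c*y^2 with b^2 - 4ac = D,
where reduced means |b| <= a <= c, with b >= 0 whenever |b| = a or a = c, and primitive means gcd(a, b, c) = 1.
Reduced forces 3a^2 <= |D| = 4372, so 1 <= a <= 38; b must have the parity of D, and c = (b^2 - D)/(4a) must be an integer >= a.
Enumerate a = 1..38, b in [-a, a]:
  a=1: (1, 0, 1093)  [1]
  a=2: (2, 2, 547)  [1]
  a=3..12: none
  a=13: (13, -10, 86), (13, 10, 86)  [2]
  a=14..18: none
  a=19: (19, -6, 58), (19, 6, 58)  [2]
  a=20..25: none
  a=26: (26, -10, 43), (26, 10, 43)  [2]
  a=27..28: none
  a=29: (29, -6, 38), (29, 6, 38)  [2]
  a=30..38: none
Total reduced forms: 1 + 1 + 2 + 2 + 2 + 2 = 10
h = 10

10


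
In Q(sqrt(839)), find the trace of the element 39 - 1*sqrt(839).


Tr(a + b*sqrt(d)) = (a + b*sqrt(d)) + (a - b*sqrt(d)) = 2a
= 2 * (39)
= 78

78


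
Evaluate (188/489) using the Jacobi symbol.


Compute (188/489) via quadratic reciprocity:
  pull out 2: (2/489) = +1  (since 489 mod 8 = 1)
  pull out 2: (2/489) = +1  (since 489 mod 8 = 1)
  reciprocity: (47/489) -> +(489/47)
  reduce: (19/47)
  reciprocity: (19/47) -> -(47/19)
  reduce: (9/19)
  reciprocity: (9/19) -> +(19/9)
  reduce: (1/9)
  (1/9) = 1
Product of signs = -1

-1


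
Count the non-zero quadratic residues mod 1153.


For prime p, the number of non-zero quadratic residues is (p-1)/2.
= (1153-1)/2
= 576

576


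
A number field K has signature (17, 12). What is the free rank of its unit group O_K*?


By Dirichlet's unit theorem:
rank = r1 + r2 - 1
= 17 + 12 - 1
= 28

28


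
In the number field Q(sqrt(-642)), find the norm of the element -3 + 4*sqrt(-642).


N(a + b*sqrt(d)) = a^2 - d*b^2
= (-3)^2 - (-642)*(4)^2
= 9 + 10272
= 10281

10281


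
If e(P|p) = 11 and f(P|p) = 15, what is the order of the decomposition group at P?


|D_P| = e * f
= 11 * 15
= 165

165


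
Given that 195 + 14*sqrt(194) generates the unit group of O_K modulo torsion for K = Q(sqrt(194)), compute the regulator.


epsilon = 195 + 14*sqrt(194)
= 389.9974
R = ln(389.9974)
= 5.9661

5.9661


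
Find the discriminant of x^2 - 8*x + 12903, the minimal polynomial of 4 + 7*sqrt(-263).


The element 4 + 7*sqrt(-263) has minimal polynomial:
x^2 - 8*x + 12903
Discriminant = (-8)^2 - 4*(12903)
= 64 - 51612
= -51548

-51548


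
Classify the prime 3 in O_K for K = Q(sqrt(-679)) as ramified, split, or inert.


K = Q(sqrt(-679)). Since d mod 4 = 1, disc(K) = -679.
Check p | disc: -679 mod 3 = 2.
p does not divide disc. Compute Legendre symbol (d/p):
2^((3-1)/2) mod 3 = -1
(d/p) = -1, so p is inert: (p) stays prime with e=1, f=2, g=1.
Therefore p is inert.

inert


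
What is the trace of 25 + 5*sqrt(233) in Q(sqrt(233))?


Tr(a + b*sqrt(d)) = (a + b*sqrt(d)) + (a - b*sqrt(d)) = 2a
= 2 * (25)
= 50

50


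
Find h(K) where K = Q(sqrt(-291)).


K = Q(sqrt(-291)). d mod 4 = 1, so D = disc(K) = d = -291
h(K) equals the number of primitive reduced positive-definite forms (a, b, c) = a*x^2 + b*x*y + c*y^2 with b^2 - 4ac = D,
where reduced means |b| <= a <= c, with b >= 0 whenever |b| = a or a = c, and primitive means gcd(a, b, c) = 1.
Reduced forces 3a^2 <= |D| = 291, so 1 <= a <= 9; b must have the parity of D, and c = (b^2 - D)/(4a) must be an integer >= a.
Enumerate a = 1..9, b in [-a, a]:
  a=1: (1, 1, 73)  [1]
  a=2: none
  a=3: (3, 3, 25)  [1]
  a=4: none
  a=5: (5, -3, 15), (5, 3, 15)  [2]
  a=6..9: none
Total reduced forms: 1 + 1 + 2 = 4
h = 4

4


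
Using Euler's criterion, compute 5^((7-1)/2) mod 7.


p = 7 is prime and the exponent is (p-1)/2 = 3, so by Euler's criterion 5^3 = (5/7) = +1 or -1 mod 7.
Compute by square-and-multiply:
  3 = 2 + 1 (binary 11)
  Repeated squaring mod 7: 5^1 = 5, 5^2 = 4
  5^3 = 5^2 * 5^1 = 4 * 5 mod 7
    4 * 5 = 20 = 6 mod 7
  5^3 = 6 mod 7
Result 6 = p - 1 = -1 mod 7: 5 is a quadratic non-residue mod 7. As a residue in [0, p-1] the value is 6.
5^3 mod 7 = 6

6


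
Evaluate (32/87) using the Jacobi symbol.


Compute (32/87) via quadratic reciprocity:
  pull out 2: (2/87) = +1  (since 87 mod 8 = 7)
  pull out 2: (2/87) = +1  (since 87 mod 8 = 7)
  pull out 2: (2/87) = +1  (since 87 mod 8 = 7)
  pull out 2: (2/87) = +1  (since 87 mod 8 = 7)
  pull out 2: (2/87) = +1  (since 87 mod 8 = 7)
  (1/87) = 1
Product of signs = 1

1


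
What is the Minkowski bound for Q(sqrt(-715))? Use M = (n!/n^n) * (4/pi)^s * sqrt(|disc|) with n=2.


d = -715, d mod 4 = 1, so disc(K) = d = -715; |disc(K)| = 715
Imaginary quadratic field, so n = 2, s = r2 = 1, r1 = 0
M = (n!/n^n) * (4/pi)^s * sqrt(|disc(K)|) = (2!/2^2) * (4/pi)^1 * sqrt(715)
= 0.5 * 1.273240 * 26.739484
= 17.0229

17.0229


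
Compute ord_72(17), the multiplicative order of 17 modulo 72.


We want ord_72(17), the smallest k >= 1 with 17^k = 1 mod 72.
n = 72 = 2^3 * 3^2, phi(72) = 24; the order divides phi(n).
Divisors of 24: 1, 2, 3, 4, 6, 8, 12, 24
Repeated squaring mod 72: 17^1 = 17, 17^2 = 1, 17^4 = 1, 17^8 = 1, 17^16 = 1
Test divisors in increasing order:
  k=1: 17^1 = 17 mod 72
  k=2: 17^2 = 1 mod 72  <- first divisor giving 1
Order = 2

2


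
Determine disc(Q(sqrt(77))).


For K = Q(sqrt(d)) with d squarefree: disc(K) = d if d = 1 mod 4, and disc(K) = 4d if d = 2 or 3 mod 4.
Here d = 77, and d mod 4 = 1.
d = 1 mod 4 (O_K = Z[(1+sqrt(d))/2]), so disc(K) = d = 77

77


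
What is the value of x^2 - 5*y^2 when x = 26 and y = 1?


x^2 - d*y^2
= 26^2 - 5*1^2
= 676 - 5
= 671

671


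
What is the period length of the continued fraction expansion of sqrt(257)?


Run the CF algorithm for sqrt(257).
a_0 = floor(sqrt(257)) = 16; set m_0=0, q_0=1.
Recurrence: m' = q*a - m,  q' = (d - m'^2)/q,  a' = floor((a_0 + m')/q').
  step 1: m=16, q=1, a=32
a_1 = 2*a_0 = 32, so the period closes here.
sqrt(257) = [16; 32]
Period length = 1

1


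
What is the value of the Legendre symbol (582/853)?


p = 853 is prime, so compute (582/853) with the reciprocity algorithm (Jacobi-symbol steps: pull out 2s via (2/n), flip via reciprocity, reduce):
  pull out 2: (2/853) = -1  (since 853 mod 8 = 5)
  reciprocity: (291/853) -> +(853/291)
  reduce: (271/291)
  reciprocity: (271/291) -> -(291/271)
  reduce: (20/271)
  pull out 2: (2/271) = +1  (since 271 mod 8 = 7)
  pull out 2: (2/271) = +1  (since 271 mod 8 = 7)
  reciprocity: (5/271) -> +(271/5)
  reduce: (1/5)
  (1/5) = 1
Product of signs = 1
(582/853) = 1

1


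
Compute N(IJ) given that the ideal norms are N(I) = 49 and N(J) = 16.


N(IJ) = N(I) * N(J)
= 49 * 16
= 784

784


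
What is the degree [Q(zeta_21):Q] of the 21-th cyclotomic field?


The degree equals Euler's totient phi(21).
21 = 3 * 7
phi(21) = 12

12


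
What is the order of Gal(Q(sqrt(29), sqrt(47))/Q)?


The 2 square roots of distinct primes are multiplicatively independent over Q,
so [K:Q] = 2^2 and Gal(K/Q) is isomorphic to (Z/2Z)^2.
|Gal| = 2^2 = 4

4


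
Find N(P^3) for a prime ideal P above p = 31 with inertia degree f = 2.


N(P^a) = p^(a*f)
= 31^(3*2)
= 31^6
= 887503681

887503681


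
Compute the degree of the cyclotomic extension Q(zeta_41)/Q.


The degree equals Euler's totient phi(41).
41 = 41
phi(41) = 40

40


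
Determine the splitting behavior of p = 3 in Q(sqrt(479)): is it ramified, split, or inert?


K = Q(sqrt(479)). Since d mod 4 = 3, disc(K) = 1916.
Check p | disc: 1916 mod 3 = 2.
p does not divide disc. Compute Legendre symbol (d/p):
2^((3-1)/2) mod 3 = -1
(d/p) = -1, so p is inert: (p) stays prime with e=1, f=2, g=1.
Therefore p is inert.

inert


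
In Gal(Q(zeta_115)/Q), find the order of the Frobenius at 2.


The Frobenius at p in Gal(Q(zeta_n)/Q) = (Z/nZ)* is the class of p, so its order is ord_115(2), the smallest k >= 1 with 2^k = 1 mod 115.
n = 115 = 5 * 23, phi(115) = 88; the order divides phi(n).
Divisors of 88: 1, 2, 4, 8, 11, 22, 44, 88
Repeated squaring mod 115: 2^1 = 2, 2^2 = 4, 2^4 = 16, 2^8 = 26, 2^16 = 101, 2^32 = 81, 2^64 = 6
Test divisors in increasing order:
  k=1: 2^1 = 2 mod 115
  k=2: 2^2 = 4 mod 115
  k=4: 2^4 = 16 mod 115
  k=8: 2^8 = 26 mod 115
  k=11: 2^11 = 26 * 4 * 2 = 93 mod 115
  k=22: 2^22 = 101 * 16 * 4 = 24 mod 115
  k=44: 2^44 = 81 * 26 * 16 = 1 mod 115  <- first divisor giving 1
Order = 44

44


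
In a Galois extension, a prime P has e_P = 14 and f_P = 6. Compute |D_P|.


|D_P| = e * f
= 14 * 6
= 84

84


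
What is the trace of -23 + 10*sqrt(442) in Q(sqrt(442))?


Tr(a + b*sqrt(d)) = (a + b*sqrt(d)) + (a - b*sqrt(d)) = 2a
= 2 * (-23)
= -46

-46


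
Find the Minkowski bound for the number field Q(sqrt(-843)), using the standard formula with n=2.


d = -843, d mod 4 = 1, so disc(K) = d = -843; |disc(K)| = 843
Imaginary quadratic field, so n = 2, s = r2 = 1, r1 = 0
M = (n!/n^n) * (4/pi)^s * sqrt(|disc(K)|) = (2!/2^2) * (4/pi)^1 * sqrt(843)
= 0.5 * 1.273240 * 29.034462
= 18.4839

18.4839


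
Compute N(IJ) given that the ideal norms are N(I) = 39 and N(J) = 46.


N(IJ) = N(I) * N(J)
= 39 * 46
= 1794

1794


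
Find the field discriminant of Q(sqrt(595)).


For K = Q(sqrt(d)) with d squarefree: disc(K) = d if d = 1 mod 4, and disc(K) = 4d if d = 2 or 3 mod 4.
Here d = 595, and d mod 4 = 3.
d = 3 mod 4, not 1 (O_K = Z[sqrt(d)]), so disc(K) = 4d = 4 * (595) = 2380

2380


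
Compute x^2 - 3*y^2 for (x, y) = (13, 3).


x^2 - d*y^2
= 13^2 - 3*3^2
= 169 - 27
= 142

142


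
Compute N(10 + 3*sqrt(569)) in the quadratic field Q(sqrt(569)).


N(a + b*sqrt(d)) = a^2 - d*b^2
= (10)^2 - (569)*(3)^2
= 100 - 5121
= -5021

-5021


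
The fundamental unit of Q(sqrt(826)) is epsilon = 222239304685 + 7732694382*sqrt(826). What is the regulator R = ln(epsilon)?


epsilon = 222239304685 + 7732694382*sqrt(826)
= 4.4448e+11
R = ln(4.4448e+11)
= 26.8202

26.8202


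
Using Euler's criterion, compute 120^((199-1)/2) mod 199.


p = 199 is prime and the exponent is (p-1)/2 = 99, so by Euler's criterion 120^99 = (120/199) = +1 or -1 mod 199.
Compute by square-and-multiply:
  99 = 64 + 32 + 2 + 1 (binary 1100011)
  Repeated squaring mod 199: 120^1 = 120, 120^2 = 72, 120^4 = 10, 120^8 = 100, 120^16 = 50, 120^32 = 112, 120^64 = 7
  120^99 = 120^64 * 120^32 * 120^2 * 120^1 = 7 * 112 * 72 * 120 mod 199
    7 * 112 = 784 = 187 mod 199
    187 * 72 = 13464 = 131 mod 199
    131 * 120 = 15720 = 198 mod 199
  120^99 = 198 mod 199
Result 198 = p - 1 = -1 mod 199: 120 is a quadratic non-residue mod 199. As a residue in [0, p-1] the value is 198.
120^99 mod 199 = 198

198


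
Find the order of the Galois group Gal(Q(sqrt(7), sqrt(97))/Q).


The 2 square roots of distinct primes are multiplicatively independent over Q,
so [K:Q] = 2^2 and Gal(K/Q) is isomorphic to (Z/2Z)^2.
|Gal| = 2^2 = 4

4


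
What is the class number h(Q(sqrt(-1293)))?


K = Q(sqrt(-1293)). d mod 4 = 3, so D = disc(K) = 4d = -5172
h(K) equals the number of primitive reduced positive-definite forms (a, b, c) = a*x^2 + b*x*y + c*y^2 with b^2 - 4ac = D,
where reduced means |b| <= a <= c, with b >= 0 whenever |b| = a or a = c, and primitive means gcd(a, b, c) = 1.
Reduced forces 3a^2 <= |D| = 5172, so 1 <= a <= 41; b must have the parity of D, and c = (b^2 - D)/(4a) must be an integer >= a.
Enumerate a = 1..41, b in [-a, a]:
  a=1: (1, 0, 1293)  [1]
  a=2: (2, 2, 647)  [1]
  a=3: (3, 0, 431)  [1]
  a=4..5: none
  a=6: (6, 6, 217)  [1]
  a=7: (7, -6, 186), (7, 6, 186)  [2]
  a=8..10: none
  a=11: (11, -8, 119), (11, 8, 119)  [2]
  a=12..13: none
  a=14: (14, -6, 93), (14, 6, 93)  [2]
  a=15..16: none
  a=17: (17, -8, 77), (17, 8, 77)  [2]
  a=18..20: none
  a=21: (21, -6, 62), (21, 6, 62)  [2]
  a=22: (22, -14, 61), (22, 14, 61)  [2]
  a=23: (23, -16, 59), (23, 16, 59)  [2]
  a=24..30: none
  a=31: (31, -6, 42), (31, 6, 42)  [2]
  a=32: none
  a=33: (33, -30, 46), (33, 30, 46)  [2]
  a=34: (34, -26, 43), (34, 26, 43)  [2]
  a=35..41: none
Total reduced forms: 1 + 1 + 1 + 1 + 2 + 2 + 2 + 2 + 2 + 2 + 2 + 2 + 2 + 2 = 24
h = 24

24


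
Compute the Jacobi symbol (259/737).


Compute (259/737) via quadratic reciprocity:
  reciprocity: (259/737) -> +(737/259)
  reduce: (219/259)
  reciprocity: (219/259) -> -(259/219)
  reduce: (40/219)
  pull out 2: (2/219) = -1  (since 219 mod 8 = 3)
  pull out 2: (2/219) = -1  (since 219 mod 8 = 3)
  pull out 2: (2/219) = -1  (since 219 mod 8 = 3)
  reciprocity: (5/219) -> +(219/5)
  reduce: (4/5)
  pull out 2: (2/5) = -1  (since 5 mod 8 = 5)
  pull out 2: (2/5) = -1  (since 5 mod 8 = 5)
  (1/5) = 1
Product of signs = 1

1


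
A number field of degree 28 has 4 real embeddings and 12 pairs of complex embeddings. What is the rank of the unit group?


By Dirichlet's unit theorem:
rank = r1 + r2 - 1
= 4 + 12 - 1
= 15

15


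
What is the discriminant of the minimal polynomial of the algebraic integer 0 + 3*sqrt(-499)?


The element 0 + 3*sqrt(-499) has minimal polynomial:
x^2 + 0*x + 4491
Discriminant = (0)^2 - 4*(4491)
= 0 - 17964
= -17964

-17964


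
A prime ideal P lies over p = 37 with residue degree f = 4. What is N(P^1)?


N(P^a) = p^(a*f)
= 37^(1*4)
= 37^4
= 1874161

1874161


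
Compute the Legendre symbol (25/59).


p = 59 is prime, so compute (25/59) with the reciprocity algorithm (Jacobi-symbol steps: pull out 2s via (2/n), flip via reciprocity, reduce):
  reciprocity: (25/59) -> +(59/25)
  reduce: (9/25)
  reciprocity: (9/25) -> +(25/9)
  reduce: (7/9)
  reciprocity: (7/9) -> +(9/7)
  reduce: (2/7)
  pull out 2: (2/7) = +1  (since 7 mod 8 = 7)
  (1/7) = 1
Product of signs = 1
(25/59) = 1

1


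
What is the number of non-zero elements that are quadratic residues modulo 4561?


For prime p, the number of non-zero quadratic residues is (p-1)/2.
= (4561-1)/2
= 2280

2280


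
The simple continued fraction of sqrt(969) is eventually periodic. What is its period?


Run the CF algorithm for sqrt(969).
a_0 = floor(sqrt(969)) = 31; set m_0=0, q_0=1.
Recurrence: m' = q*a - m,  q' = (d - m'^2)/q,  a' = floor((a_0 + m')/q').
  step 1: m=31, q=8, a=7
  step 2: m=25, q=43, a=1
  step 3: m=18, q=15, a=3
  step 4: m=27, q=16, a=3
  step 5: m=21, q=33, a=1
  step 6: m=12, q=25, a=1
  step 7: m=13, q=32, a=1
  step 8: m=19, q=19, a=2
  step 9: m=19, q=32, a=1
  step 10: m=13, q=25, a=1
  step 11: m=12, q=33, a=1
  step 12: m=21, q=16, a=3
  step 13: m=27, q=15, a=3
  step 14: m=18, q=43, a=1
  step 15: m=25, q=8, a=7
  step 16: m=31, q=1, a=62
a_16 = 2*a_0 = 62, so the period closes here.
sqrt(969) = [31; 7, 1, 3, 3, 1, 1, 1, 2, 1, 1, 1, 3, 3, 1, 7, 62]
Period length = 16

16
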